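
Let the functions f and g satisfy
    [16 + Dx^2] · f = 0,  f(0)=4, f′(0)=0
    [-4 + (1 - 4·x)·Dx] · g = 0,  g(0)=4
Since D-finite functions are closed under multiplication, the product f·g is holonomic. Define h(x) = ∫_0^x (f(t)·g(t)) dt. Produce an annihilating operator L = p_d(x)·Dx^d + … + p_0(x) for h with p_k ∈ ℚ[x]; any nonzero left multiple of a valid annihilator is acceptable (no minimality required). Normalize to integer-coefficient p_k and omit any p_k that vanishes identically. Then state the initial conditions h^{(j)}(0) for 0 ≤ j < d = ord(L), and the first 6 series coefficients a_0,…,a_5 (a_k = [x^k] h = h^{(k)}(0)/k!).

f: a_k = 4, 0, -32, 0, 128/3, 0, …
g: a_k = 4, 16, 64, 256, 1024, 4096, …
L₀ := L_f ⊗_s L_g (sym. prod.), ord ≤ 2.
h=∫h₀ ⇒ L = L₀·Dx.
L = (-16 + 64·x)·Dx + 8·Dx^2 + (-1 + 4·x)·Dx^3  (order 3).
h: a_k = 0, 16, 32, 128/3, 128, 6656/15, …
ICs: h(0) = 0, h′(0) = 16, h′′(0) = 64.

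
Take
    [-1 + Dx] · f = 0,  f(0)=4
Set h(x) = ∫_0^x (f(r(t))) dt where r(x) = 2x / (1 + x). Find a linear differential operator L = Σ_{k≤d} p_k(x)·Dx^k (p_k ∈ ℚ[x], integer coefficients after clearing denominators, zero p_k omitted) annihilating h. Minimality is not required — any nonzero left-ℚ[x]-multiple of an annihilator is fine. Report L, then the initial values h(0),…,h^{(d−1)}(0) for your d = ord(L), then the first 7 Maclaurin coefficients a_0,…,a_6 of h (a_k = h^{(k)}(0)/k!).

f: a_k = 4, 4, 2, 2/3, 1/6, 1/30, 1/180, …
Change of var in L_f (x↦r) gives L₀.
∫: right-multiply L₀ by Dx.
L = -2·Dx + (1 + 2·x + x^2)·Dx^2  (order 2).
h: a_k = 0, 4, 4, 0, -2/3, 8/15, -4/15, …
ICs: h(0) = 0, h′(0) = 4.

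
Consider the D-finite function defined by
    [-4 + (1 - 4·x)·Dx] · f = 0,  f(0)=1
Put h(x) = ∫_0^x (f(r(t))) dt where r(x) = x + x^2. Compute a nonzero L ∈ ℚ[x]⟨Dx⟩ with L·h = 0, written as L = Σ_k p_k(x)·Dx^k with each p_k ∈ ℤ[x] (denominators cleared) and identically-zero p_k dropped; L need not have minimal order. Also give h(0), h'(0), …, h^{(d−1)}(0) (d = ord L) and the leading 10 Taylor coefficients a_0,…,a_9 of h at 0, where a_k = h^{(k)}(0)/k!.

L = (4 + 8·x)·Dx + (-1 + 4·x + 4·x^2)·Dx^2  (order 2).
h: a_k = 0, 1, 2, 20/3, 24, 464/5, 1120/3, 10816/7, 6528, 252160/9, …
ICs: h(0) = 0, h′(0) = 1.

f: a_k = 1, 4, 16, 64, 256, 1024, 4096, 16384, 65536, 262144, …
L₀ from L_f via x↦r, Dx↦r'^{-1}Dx.
h=∫h₀ ⇒ L = L₀·Dx.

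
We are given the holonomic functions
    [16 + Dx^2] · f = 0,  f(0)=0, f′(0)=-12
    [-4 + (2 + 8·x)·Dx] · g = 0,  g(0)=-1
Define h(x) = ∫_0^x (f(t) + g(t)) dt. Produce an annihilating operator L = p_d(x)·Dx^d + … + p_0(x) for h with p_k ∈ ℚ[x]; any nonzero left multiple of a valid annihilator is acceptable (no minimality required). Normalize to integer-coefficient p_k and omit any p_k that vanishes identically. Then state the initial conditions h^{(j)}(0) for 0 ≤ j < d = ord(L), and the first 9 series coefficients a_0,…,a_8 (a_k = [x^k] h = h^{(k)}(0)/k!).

L = (-224 - 1024·x - 2048·x^2)·Dx + (48 + 704·x + 3072·x^2 + 4096·x^3)·Dx^2 + (-14 - 64·x - 128·x^2)·Dx^3 + (3 + 44·x + 192·x^2 + 256·x^3)·Dx^4  (order 4).
h: a_k = 0, -1, -7, 2/3, 7, 2, -134/15, 12, -3337/105, …
ICs: h(0) = 0, h′(0) = -1, h′′(0) = -14, h′′′(0) = 4.

f: a_k = 0, -12, 0, 32, 0, -128/5, 0, 1024/105, 0, …
g: a_k = -1, -2, 2, -4, 10, -28, 84, -264, 858, …
h₀=f+g: left-lcm gives L₀, ord ≤ 3.
h=∫h₀ ⇒ L = L₀·Dx.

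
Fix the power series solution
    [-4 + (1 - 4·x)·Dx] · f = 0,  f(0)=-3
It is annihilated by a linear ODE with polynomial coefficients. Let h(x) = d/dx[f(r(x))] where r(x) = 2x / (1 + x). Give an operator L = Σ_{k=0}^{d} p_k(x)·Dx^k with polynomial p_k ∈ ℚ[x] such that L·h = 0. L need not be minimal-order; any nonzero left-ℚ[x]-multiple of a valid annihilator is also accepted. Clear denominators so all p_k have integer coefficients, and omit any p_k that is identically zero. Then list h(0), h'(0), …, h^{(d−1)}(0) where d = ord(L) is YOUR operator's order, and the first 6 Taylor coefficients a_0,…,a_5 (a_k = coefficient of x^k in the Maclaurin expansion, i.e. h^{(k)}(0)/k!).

L = 14 + (-1 + 7·x)·Dx  (order 1).
h: a_k = -24, -336, -3528, -32928, -288120, -2420208, …
ICs: h(0) = -24.

f: a_k = -3, -12, -48, -192, -768, -3072, …
h₀=f(r): pull back L_f along r ⇒ L₀.
h=h₀': d/dx-closure on L₀ ⇒ L.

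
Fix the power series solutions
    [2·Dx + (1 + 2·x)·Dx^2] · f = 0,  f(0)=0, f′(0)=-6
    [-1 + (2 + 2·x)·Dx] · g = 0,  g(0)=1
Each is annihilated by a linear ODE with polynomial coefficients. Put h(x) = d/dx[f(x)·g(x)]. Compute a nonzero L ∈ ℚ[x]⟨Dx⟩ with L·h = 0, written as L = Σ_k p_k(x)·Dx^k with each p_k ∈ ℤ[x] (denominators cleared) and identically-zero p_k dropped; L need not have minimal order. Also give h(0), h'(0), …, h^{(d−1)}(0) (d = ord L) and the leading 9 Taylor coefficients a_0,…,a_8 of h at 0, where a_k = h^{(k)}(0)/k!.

L = (-11 - 4·x + 4·x^2) + (-28 - 36·x + 24·x^2 + 32·x^3)·Dx + (-4 - 8·x + 12·x^2 + 32·x^3 + 16·x^4)·Dx^2  (order 2).
h: a_k = -6, 6, -51/4, 55/2, -3709/64, 38403/320, -629127/2560, 2238717/4480, -116010231/114688, …
ICs: h(0) = -6, h′(0) = 6.

f: a_k = 0, -6, 6, -8, 12, -96/5, 32, -384/7, 96, …
g: a_k = 1, 1/2, -1/8, 1/16, -5/128, 7/256, -21/1024, 33/2048, -429/32768, …
L₀ := L_f ⊗_s L_g (sym. prod.), ord ≤ 2.
h₀' ⇒ L via d/dx closure of L₀.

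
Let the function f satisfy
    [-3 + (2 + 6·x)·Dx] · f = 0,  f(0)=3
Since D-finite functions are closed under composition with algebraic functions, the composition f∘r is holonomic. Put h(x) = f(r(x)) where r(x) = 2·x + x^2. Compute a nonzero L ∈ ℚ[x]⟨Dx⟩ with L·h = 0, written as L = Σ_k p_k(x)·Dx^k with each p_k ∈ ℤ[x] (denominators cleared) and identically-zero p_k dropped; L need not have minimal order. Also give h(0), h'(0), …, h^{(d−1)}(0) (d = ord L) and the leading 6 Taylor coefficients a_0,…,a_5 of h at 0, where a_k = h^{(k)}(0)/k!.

L = (-3 - 3·x) + (1 + 6·x + 3·x^2)·Dx  (order 1).
h: a_k = 3, 9, -9, 27, -189/2, 729/2, …
ICs: h(0) = 3.

f: a_k = 3, 9/2, -27/8, 81/16, -1215/128, 5103/256, …
Change of var in L_f (x↦r) gives L₀.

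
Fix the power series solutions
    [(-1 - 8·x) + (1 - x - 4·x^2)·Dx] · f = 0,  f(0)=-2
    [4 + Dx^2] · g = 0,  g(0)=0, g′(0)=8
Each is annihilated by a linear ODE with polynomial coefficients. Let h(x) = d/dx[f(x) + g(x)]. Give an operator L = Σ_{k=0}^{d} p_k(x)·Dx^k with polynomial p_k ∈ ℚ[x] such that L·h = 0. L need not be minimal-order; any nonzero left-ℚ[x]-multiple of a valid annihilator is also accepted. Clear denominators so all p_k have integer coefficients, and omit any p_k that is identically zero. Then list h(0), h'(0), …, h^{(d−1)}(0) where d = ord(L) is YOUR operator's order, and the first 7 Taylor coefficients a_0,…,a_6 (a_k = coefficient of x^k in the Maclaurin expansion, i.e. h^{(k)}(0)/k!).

f: a_k = -2, -2, -10, -18, -58, -130, -362, …
g: a_k = 0, 8, 0, -16/3, 0, 16/15, 0, …
L₀ := lclm(L_f,L_g); ord L₀ ≤ 1+2.
Differentiate: ansatz ord ≤ ord L₀ ⇒ L.
L = (1472 + 8672·x + 38224·x^2 + 28480·x^3 + 58880·x^4 + 9216·x^5 + 12288·x^6) + (-116 - 892·x + 504·x^2 + 2312·x^3 + 5920·x^4 + 10368·x^5 + 3584·x^6 + 4096·x^7)·Dx + (368 + 2168·x + 9556·x^2 + 7120·x^3 + 14720·x^4 + 2304·x^5 + 3072·x^6)·Dx^2 + (-29 - 223·x + 126·x^2 + 578·x^3 + 1480·x^4 + 2592·x^5 + 896·x^6 + 1024·x^7)·Dx^3  (order 3).
h: a_k = 6, -20, -70, -232, -1934/3, -2172, -277862/45, …
ICs: h(0) = 6, h′(0) = -20, h′′(0) = -140.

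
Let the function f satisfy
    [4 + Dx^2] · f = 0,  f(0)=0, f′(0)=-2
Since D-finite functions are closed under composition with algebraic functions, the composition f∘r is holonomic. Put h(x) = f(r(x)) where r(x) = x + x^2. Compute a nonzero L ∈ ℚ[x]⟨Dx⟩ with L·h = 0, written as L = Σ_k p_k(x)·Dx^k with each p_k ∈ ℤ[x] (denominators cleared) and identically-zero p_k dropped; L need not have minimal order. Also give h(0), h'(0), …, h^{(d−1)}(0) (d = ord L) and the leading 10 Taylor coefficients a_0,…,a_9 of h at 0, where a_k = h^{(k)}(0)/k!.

L = (4 + 24·x + 48·x^2 + 32·x^3) - 2·Dx + (1 + 2·x)·Dx^2  (order 2).
h: a_k = 0, -2, -2, 4/3, 4, 56/15, 0, -832/315, -112/45, -2272/2835, …
ICs: h(0) = 0, h′(0) = -2.

f: a_k = 0, -2, 0, 4/3, 0, -4/15, 0, 8/315, 0, -4/2835, …
L₀ from L_f via x↦r, Dx↦r'^{-1}Dx.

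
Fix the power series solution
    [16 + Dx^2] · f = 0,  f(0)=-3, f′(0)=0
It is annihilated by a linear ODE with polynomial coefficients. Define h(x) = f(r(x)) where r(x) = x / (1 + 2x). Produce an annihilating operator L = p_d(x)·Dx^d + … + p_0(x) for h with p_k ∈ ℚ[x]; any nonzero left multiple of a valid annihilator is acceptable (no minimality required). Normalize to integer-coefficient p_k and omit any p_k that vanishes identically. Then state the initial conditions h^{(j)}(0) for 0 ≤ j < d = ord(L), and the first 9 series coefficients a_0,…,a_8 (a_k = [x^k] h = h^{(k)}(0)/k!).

f: a_k = -3, 0, 24, 0, -32, 0, 256/15, 0, -512/105, …
L₀ from L_f via x↦r, Dx↦r'^{-1}Dx.
L = 16 + (4 + 24·x + 48·x^2 + 32·x^3)·Dx + (1 + 8·x + 24·x^2 + 32·x^3 + 16·x^4)·Dx^2  (order 2).
h: a_k = -3, 0, 24, -96, 256, -512, 9856/15, 1536/5, -602624/105, …
ICs: h(0) = -3, h′(0) = 0.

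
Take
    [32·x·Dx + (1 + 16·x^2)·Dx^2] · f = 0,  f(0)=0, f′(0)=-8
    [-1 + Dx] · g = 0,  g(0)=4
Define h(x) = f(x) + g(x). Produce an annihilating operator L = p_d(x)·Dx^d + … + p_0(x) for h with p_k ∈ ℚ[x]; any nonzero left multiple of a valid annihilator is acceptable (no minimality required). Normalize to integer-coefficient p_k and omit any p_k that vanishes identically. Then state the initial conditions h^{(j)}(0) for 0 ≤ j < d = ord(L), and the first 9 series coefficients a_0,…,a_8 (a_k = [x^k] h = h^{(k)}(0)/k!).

f: a_k = 0, -8, 0, 128/3, 0, -2048/5, 0, 32768/7, 0, …
g: a_k = 4, 4, 2, 2/3, 1/6, 1/30, 1/180, 1/1260, 1/10080, …
Sum ⇒ L₀ = lclm(L_f,L_g) in ℚ(x)⟨Dx⟩.
L = (32 - 32·x - 1536·x^2 - 512·x^3)·Dx + (-33 + 1504·x^2 - 256·x^4)·Dx^2 + (1 + 32·x + 32·x^2 + 512·x^3 + 256·x^4)·Dx^3  (order 3).
h: a_k = 4, -4, 2, 130/3, 1/6, -12287/30, 1/180, 5898241/1260, 1/10080, …
ICs: h(0) = 4, h′(0) = -4, h′′(0) = 4.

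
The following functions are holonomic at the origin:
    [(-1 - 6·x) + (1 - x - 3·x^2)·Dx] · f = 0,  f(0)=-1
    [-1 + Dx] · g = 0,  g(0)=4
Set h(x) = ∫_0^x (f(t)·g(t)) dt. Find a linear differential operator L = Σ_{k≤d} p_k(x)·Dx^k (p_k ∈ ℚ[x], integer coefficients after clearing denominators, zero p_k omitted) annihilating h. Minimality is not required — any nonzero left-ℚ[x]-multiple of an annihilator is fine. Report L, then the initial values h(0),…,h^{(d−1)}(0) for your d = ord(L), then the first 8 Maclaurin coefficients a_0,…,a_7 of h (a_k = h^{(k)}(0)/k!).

L = (2 + 5·x - 3·x^2)·Dx + (-1 + x + 3·x^2)·Dx^2  (order 2).
h: a_k = 0, -4, -4, -22/3, -35/3, -677/30, -3793/90, -106447/1260, …
ICs: h(0) = 0, h′(0) = -4.

f: a_k = -1, -1, -4, -7, -19, -40, -97, -217, …
g: a_k = 4, 4, 2, 2/3, 1/6, 1/30, 1/180, 1/1260, …
h₀=f·g: eliminate ⇒ L₀, order ≤ 1·1.
h=∫h₀ ⇒ L = L₀·Dx.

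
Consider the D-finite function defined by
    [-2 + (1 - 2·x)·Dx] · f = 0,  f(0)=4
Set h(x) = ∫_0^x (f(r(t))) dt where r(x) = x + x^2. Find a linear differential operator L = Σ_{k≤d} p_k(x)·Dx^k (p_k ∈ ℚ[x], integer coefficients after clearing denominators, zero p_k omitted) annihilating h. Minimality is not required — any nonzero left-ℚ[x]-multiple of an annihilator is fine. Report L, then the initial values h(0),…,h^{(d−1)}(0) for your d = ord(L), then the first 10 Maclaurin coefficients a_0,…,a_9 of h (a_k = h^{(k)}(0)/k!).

f: a_k = 4, 8, 16, 32, 64, 128, 256, 512, 1024, 2048, …
L₀ from L_f via x↦r, Dx↦r'^{-1}Dx.
Integrate: L := L₀·Dx.
L = (2 + 4·x)·Dx + (-1 + 2·x + 2·x^2)·Dx^2  (order 2).
h: a_k = 0, 4, 4, 8, 16, 176/5, 80, 1312/7, 448, 1088, …
ICs: h(0) = 0, h′(0) = 4.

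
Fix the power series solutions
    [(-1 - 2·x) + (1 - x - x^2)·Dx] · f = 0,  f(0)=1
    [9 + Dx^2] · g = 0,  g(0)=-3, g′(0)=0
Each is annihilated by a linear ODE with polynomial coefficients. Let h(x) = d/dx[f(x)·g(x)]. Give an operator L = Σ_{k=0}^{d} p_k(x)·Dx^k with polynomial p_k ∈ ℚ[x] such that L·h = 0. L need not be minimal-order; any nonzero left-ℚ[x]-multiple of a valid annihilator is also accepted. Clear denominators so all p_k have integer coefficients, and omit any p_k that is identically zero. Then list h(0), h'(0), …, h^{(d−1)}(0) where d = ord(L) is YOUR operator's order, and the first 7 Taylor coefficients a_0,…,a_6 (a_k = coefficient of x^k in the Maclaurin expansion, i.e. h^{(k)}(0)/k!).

f: a_k = 1, 1, 2, 3, 5, 8, 13, …
g: a_k = -3, 0, 27/2, 0, -81/8, 0, 243/80, …
f·g: L₀ = L_f ⊗_s L_g, ord ≤ 1·2.
Derive L from L₀ (diff closure).
L = (3 - 162·x - 81·x^2 + 162·x^3 + 81·x^4) + (-12 - 6·x + 54·x^2 + 36·x^3)·Dx + (7 - 16·x - 7·x^2 + 18·x^3 + 9·x^4)·Dx^2  (order 2).
h: a_k = -3, 15, 27/2, 15/2, 255/8, 2709/40, 9891/80, …
ICs: h(0) = -3, h′(0) = 15.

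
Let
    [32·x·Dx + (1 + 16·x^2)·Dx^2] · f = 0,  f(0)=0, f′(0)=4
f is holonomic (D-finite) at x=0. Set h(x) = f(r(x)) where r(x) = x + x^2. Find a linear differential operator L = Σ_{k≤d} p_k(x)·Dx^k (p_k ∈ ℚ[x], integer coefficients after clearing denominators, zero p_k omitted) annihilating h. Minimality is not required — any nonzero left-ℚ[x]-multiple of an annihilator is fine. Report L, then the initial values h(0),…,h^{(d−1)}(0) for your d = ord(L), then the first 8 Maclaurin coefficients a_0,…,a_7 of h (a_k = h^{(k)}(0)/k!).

f: a_k = 0, 4, 0, -64/3, 0, 1024/5, 0, -16384/7, …
L₀ from L_f via x↦r, Dx↦r'^{-1}Dx.
L = (-2 + 32·x + 128·x^2 + 192·x^3 + 96·x^4)·Dx + (1 + 2·x + 16·x^2 + 64·x^3 + 80·x^4 + 32·x^5)·Dx^2  (order 2).
h: a_k = 0, 4, 4, -64/3, -64, 704/5, 3008/3, -2048/7, …
ICs: h(0) = 0, h′(0) = 4.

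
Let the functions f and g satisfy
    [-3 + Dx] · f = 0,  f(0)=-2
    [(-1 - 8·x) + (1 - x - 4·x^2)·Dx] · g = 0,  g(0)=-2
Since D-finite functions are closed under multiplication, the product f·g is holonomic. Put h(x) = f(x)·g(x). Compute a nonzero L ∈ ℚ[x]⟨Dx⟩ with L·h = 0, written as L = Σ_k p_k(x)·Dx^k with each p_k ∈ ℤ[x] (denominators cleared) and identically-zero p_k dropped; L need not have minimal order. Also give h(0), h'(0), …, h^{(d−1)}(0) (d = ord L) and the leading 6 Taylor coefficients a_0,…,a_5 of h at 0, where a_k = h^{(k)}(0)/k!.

L = (4 + 5·x - 12·x^2) + (-1 + x + 4·x^2)·Dx  (order 1).
h: a_k = 4, 16, 50, 132, 691/2, 4408/5, …
ICs: h(0) = 4.

f: a_k = -2, -6, -9, -9, -27/4, -81/20, …
g: a_k = -2, -2, -10, -18, -58, -130, …
h₀=f·g: eliminate ⇒ L₀, order ≤ 1·1.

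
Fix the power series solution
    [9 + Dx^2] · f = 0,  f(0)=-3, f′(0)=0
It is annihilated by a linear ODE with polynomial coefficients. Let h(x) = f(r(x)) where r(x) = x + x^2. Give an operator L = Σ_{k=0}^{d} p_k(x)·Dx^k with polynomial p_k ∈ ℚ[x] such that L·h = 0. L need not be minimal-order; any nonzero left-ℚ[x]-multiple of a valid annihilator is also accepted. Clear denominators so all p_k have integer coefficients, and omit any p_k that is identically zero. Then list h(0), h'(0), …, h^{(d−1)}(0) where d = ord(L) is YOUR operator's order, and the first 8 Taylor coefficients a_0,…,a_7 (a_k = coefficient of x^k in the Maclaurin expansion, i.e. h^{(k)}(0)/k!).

L = (9 + 54·x + 108·x^2 + 72·x^3) - 2·Dx + (1 + 2·x)·Dx^2  (order 2).
h: a_k = -3, 0, 27/2, 27, 27/8, -81/2, -4617/80, -891/40, …
ICs: h(0) = -3, h′(0) = 0.

f: a_k = -3, 0, 27/2, 0, -81/8, 0, 243/80, 0, …
L₀ from L_f via x↦r, Dx↦r'^{-1}Dx.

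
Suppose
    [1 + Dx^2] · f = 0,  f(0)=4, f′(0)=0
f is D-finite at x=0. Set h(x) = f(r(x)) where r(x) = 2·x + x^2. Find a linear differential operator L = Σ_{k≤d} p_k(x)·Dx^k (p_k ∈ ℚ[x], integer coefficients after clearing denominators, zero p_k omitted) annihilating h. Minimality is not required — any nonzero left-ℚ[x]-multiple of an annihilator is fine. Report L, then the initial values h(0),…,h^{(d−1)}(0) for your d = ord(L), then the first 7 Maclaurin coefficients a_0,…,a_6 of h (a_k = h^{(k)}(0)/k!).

f: a_k = 4, 0, -2, 0, 1/6, 0, -1/180, …
Change of var in L_f (x↦r) gives L₀.
L = (4 + 12·x + 12·x^2 + 4·x^3) - Dx + (1 + x)·Dx^2  (order 2).
h: a_k = 4, 0, -8, -8, 2/3, 16/3, 164/45, …
ICs: h(0) = 4, h′(0) = 0.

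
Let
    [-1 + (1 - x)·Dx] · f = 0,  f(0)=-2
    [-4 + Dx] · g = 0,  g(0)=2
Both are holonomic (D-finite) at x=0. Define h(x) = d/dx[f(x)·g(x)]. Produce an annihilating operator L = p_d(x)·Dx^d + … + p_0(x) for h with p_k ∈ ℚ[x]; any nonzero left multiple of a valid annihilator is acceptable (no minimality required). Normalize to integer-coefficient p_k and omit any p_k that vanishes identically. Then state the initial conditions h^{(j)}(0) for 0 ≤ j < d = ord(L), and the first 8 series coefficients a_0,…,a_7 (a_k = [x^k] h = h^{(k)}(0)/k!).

L = (26 - 40·x + 16·x^2) + (-5 + 9·x - 4·x^2)·Dx  (order 1).
h: a_k = -20, -104, -284, -1648/3, -2572/3, -3496/3, -65276/45, -538592/315, …
ICs: h(0) = -20.

f: a_k = -2, -2, -2, -2, -2, -2, -2, -2, …
g: a_k = 2, 8, 16, 64/3, 64/3, 256/15, 512/45, 2048/315, …
L₀ := L_f ⊗_s L_g (sym. prod.), ord ≤ 1.
Differentiate: ansatz ord ≤ ord L₀ ⇒ L.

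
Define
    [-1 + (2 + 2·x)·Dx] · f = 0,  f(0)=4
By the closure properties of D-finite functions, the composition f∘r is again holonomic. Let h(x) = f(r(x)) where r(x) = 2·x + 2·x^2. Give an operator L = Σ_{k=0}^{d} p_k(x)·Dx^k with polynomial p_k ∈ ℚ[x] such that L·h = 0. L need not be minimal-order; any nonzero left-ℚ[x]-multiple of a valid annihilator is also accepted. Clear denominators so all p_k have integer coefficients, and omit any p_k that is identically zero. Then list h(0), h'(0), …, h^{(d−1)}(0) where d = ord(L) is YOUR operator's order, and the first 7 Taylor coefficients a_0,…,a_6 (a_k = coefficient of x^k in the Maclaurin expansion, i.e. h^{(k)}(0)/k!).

L = (-1 - 2·x) + (1 + 2·x + 2·x^2)·Dx  (order 1).
h: a_k = 4, 4, 2, -2, 3/2, -1/2, -3/4, …
ICs: h(0) = 4.

f: a_k = 4, 2, -1/2, 1/4, -5/32, 7/64, -21/256, …
Substitute x→r, Dx→(1/r')Dx; clear ⇒ L₀.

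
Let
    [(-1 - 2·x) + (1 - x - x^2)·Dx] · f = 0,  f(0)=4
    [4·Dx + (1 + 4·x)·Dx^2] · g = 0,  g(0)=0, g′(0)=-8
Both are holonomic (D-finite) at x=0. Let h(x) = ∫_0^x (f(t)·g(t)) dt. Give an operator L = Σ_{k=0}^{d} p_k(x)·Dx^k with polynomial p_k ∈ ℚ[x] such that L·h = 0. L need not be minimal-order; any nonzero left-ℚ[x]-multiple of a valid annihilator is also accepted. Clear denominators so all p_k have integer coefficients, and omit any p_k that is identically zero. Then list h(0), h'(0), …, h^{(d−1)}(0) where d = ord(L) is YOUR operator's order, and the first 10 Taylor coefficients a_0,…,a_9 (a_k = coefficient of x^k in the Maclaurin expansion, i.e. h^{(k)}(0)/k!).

f: a_k = 4, 4, 8, 12, 20, 32, 52, 84, 136, 220, …
g: a_k = 0, -8, 16, -128/3, 128, -2048/5, 4096/3, -32768/7, 16384, -524288/9, …
Sym-product of L_f,L_g gives L₀ (≤ ord 2).
h=∫₀ˣh₀: take L = L₀·Dx.
L = (6 + 16·x)·Dx + (-2 + 16·x + 20·x^2)·Dx^2 + (-1 - 3·x + 5·x^2 + 4·x^3)·Dx^3  (order 3).
h: a_k = 0, 0, -16, 32/3, -128/3, 224/3, -10768/45, 65984/105, -68956/35, 5688224/945, …
ICs: h(0) = 0, h′(0) = 0, h′′(0) = -32.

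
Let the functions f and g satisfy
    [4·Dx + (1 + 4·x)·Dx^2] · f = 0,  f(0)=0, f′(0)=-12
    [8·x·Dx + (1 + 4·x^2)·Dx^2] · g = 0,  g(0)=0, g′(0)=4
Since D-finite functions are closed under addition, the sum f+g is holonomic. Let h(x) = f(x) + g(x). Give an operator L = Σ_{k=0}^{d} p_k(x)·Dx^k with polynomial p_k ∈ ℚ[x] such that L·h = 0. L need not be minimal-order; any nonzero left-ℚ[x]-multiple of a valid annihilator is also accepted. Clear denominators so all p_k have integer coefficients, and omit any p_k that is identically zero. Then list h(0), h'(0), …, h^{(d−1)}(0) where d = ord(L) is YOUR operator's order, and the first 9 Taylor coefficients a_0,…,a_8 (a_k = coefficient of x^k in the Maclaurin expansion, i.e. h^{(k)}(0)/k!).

f: a_k = 0, -12, 24, -64, 192, -3072/5, 2048, -49152/7, 24576, …
g: a_k = 0, 4, 0, -16/3, 0, 64/5, 0, -256/7, 0, …
Weyl lclm of L_f,L_g ⇒ L₀ (ord ≤ 4).
L = (-8 - 96·x + 96·x^2 + 128·x^3)·Dx + (-10 - 16·x - 72·x^2 + 192·x^3 + 256·x^4)·Dx^2 + (-1 - 2·x + 8·x^2 + 8·x^3 + 48·x^4 + 64·x^5)·Dx^3  (order 3).
h: a_k = 0, -8, 24, -208/3, 192, -3008/5, 2048, -49408/7, 24576, …
ICs: h(0) = 0, h′(0) = -8, h′′(0) = 48.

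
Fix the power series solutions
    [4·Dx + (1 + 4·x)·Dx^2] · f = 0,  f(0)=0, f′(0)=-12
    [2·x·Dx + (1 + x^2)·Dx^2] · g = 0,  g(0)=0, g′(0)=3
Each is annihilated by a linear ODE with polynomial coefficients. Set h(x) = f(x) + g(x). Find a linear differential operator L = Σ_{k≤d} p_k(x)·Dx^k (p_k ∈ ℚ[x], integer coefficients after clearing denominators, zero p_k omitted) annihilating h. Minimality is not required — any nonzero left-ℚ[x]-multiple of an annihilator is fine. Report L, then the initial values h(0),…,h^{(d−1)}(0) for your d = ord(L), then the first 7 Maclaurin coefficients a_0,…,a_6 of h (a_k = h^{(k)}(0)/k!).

L = (-4 - 48·x + 12·x^2 + 16·x^3)·Dx + (-17 - 8·x - 45·x^2 + 24·x^3 + 32·x^4)·Dx^2 + (-2 - 7·x + 4·x^2 + x^3 + 6·x^4 + 8·x^5)·Dx^3  (order 3).
h: a_k = 0, -9, 24, -65, 192, -3069/5, 2048, …
ICs: h(0) = 0, h′(0) = -9, h′′(0) = 48.

f: a_k = 0, -12, 24, -64, 192, -3072/5, 2048, …
g: a_k = 0, 3, 0, -1, 0, 3/5, 0, …
f+g: L₀ = lclm(L_f,L_g), ord ≤ 2+2.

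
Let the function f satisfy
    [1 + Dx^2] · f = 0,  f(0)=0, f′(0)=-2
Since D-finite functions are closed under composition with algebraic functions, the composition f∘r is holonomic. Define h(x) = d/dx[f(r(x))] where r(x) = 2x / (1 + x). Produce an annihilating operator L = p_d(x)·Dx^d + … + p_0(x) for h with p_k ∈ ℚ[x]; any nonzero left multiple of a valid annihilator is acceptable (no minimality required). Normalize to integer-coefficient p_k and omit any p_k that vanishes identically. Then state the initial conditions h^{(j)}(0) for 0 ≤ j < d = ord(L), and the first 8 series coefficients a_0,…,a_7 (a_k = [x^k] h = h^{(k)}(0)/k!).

L = (10 + 12·x + 6·x^2) + (6 + 18·x + 18·x^2 + 6·x^3)·Dx + (1 + 4·x + 6·x^2 + 4·x^3 + x^4)·Dx^2  (order 2).
h: a_k = -4, 8, -4, -16, 172/3, -120, 8836/45, -12128/45, …
ICs: h(0) = -4, h′(0) = 8.

f: a_k = 0, -2, 0, 1/3, 0, -1/60, 0, 1/2520, …
Change of var in L_f (x↦r) gives L₀.
Derive L from L₀ (diff closure).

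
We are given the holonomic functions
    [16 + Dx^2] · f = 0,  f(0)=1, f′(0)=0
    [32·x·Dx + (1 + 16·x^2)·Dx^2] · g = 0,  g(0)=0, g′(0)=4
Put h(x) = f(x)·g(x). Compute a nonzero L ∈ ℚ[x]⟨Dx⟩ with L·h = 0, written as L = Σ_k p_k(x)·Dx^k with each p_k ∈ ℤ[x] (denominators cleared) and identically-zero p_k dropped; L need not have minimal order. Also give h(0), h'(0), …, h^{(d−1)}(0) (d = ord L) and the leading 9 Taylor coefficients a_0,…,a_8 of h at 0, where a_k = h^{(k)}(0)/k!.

L = (1280 + 53248·x^2 + 360448·x^4 + 2097152·x^6 + 8388608·x^8) + (1536·x + 40960·x^3 + 393216·x^5 + 2097152·x^7)·Dx + (96 + 4096·x^2 + 36864·x^4 + 262144·x^6 + 1048576·x^8)·Dx^2 + (96·x + 2560·x^3 + 24576·x^5 + 131072·x^7)·Dx^3 + (1 + 48·x^2 + 896·x^4 + 8192·x^6 + 32768·x^8)·Dx^4  (order 4).
h: a_k = 0, 4, 0, -160/3, 0, 6272/15, 0, -1332224/315, 0, …
ICs: h(0) = 0, h′(0) = 4, h′′(0) = 0, h′′′(0) = -320.

f: a_k = 1, 0, -8, 0, 32/3, 0, -256/45, 0, 512/315, …
g: a_k = 0, 4, 0, -64/3, 0, 1024/5, 0, -16384/7, 0, …
f·g: L₀ = L_f ⊗_s L_g, ord ≤ 2·2.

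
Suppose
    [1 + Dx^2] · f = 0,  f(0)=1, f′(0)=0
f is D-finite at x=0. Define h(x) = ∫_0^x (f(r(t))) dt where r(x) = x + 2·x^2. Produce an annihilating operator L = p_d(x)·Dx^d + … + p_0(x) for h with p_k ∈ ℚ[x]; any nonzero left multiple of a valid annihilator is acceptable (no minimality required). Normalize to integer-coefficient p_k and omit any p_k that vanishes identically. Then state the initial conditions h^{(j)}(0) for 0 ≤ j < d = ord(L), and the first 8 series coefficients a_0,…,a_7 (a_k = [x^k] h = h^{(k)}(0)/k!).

f: a_k = 1, 0, -1/2, 0, 1/24, 0, -1/720, 0, …
h₀=f(r): pull back L_f along r ⇒ L₀.
∫: right-multiply L₀ by Dx.
L = (1 + 12·x + 48·x^2 + 64·x^3)·Dx - 4·Dx^2 + (1 + 4·x)·Dx^3  (order 3).
h: a_k = 0, 1, 0, -1/6, -1/2, -47/120, 1/18, 719/5040, …
ICs: h(0) = 0, h′(0) = 1, h′′(0) = 0.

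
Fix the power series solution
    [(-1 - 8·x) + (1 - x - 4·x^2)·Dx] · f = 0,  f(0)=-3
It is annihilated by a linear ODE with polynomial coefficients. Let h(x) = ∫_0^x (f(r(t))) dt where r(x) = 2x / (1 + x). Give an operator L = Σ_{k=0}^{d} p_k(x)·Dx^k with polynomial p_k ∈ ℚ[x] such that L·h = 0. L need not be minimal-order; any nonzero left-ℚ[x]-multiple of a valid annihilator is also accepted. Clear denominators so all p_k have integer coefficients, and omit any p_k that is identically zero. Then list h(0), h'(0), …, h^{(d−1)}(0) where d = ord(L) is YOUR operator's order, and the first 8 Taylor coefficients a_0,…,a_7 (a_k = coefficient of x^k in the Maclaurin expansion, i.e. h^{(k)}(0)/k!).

L = (2 + 34·x)·Dx + (-1 - x + 17·x^2 + 17·x^3)·Dx^2  (order 2).
h: a_k = 0, -3, -3, -18, -51/2, -918/5, -289, -15606/7, …
ICs: h(0) = 0, h′(0) = -3.

f: a_k = -3, -3, -15, -27, -87, -195, -543, -1323, …
Change of var in L_f (x↦r) gives L₀.
h=∫h₀ ⇒ L = L₀·Dx.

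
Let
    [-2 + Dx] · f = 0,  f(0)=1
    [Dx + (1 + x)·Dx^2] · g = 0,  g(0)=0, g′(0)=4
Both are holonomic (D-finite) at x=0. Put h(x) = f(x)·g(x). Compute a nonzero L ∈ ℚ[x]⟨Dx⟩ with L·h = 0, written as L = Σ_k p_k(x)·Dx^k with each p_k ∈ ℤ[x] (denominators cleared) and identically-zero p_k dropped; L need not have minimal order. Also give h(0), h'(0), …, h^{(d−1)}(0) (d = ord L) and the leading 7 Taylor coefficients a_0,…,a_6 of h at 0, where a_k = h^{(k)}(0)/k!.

f: a_k = 1, 2, 2, 4/3, 2/3, 4/15, 4/45, …
g: a_k = 0, 4, -2, 4/3, -1, 4/5, -2/3, …
h₀=f·g: eliminate ⇒ L₀, order ≤ 1·2.
L = (2 + 4·x) + (-3 - 4·x)·Dx + (1 + x)·Dx^2  (order 2).
h: a_k = 0, 4, 6, 16/3, 3, 22/15, 4/9, …
ICs: h(0) = 0, h′(0) = 4.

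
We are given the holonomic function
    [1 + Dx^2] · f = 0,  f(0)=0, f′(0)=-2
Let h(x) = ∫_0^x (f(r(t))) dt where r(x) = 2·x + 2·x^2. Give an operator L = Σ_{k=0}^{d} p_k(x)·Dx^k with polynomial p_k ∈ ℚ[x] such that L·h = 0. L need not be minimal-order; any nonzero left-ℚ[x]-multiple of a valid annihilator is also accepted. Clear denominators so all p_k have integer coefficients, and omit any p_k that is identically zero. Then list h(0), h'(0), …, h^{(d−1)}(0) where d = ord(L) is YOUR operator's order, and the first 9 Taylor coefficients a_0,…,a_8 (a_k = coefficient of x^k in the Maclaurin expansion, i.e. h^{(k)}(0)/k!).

f: a_k = 0, -2, 0, 1/3, 0, -1/60, 0, 1/2520, 0, …
Change of var in L_f (x↦r) gives L₀.
h=∫h₀ ⇒ L = L₀·Dx.
L = (4 + 24·x + 48·x^2 + 32·x^3)·Dx - 2·Dx^2 + (1 + 2·x)·Dx^3  (order 3).
h: a_k = 0, 0, -2, -4/3, 2/3, 8/5, 56/45, 0, -208/315, …
ICs: h(0) = 0, h′(0) = 0, h′′(0) = -4.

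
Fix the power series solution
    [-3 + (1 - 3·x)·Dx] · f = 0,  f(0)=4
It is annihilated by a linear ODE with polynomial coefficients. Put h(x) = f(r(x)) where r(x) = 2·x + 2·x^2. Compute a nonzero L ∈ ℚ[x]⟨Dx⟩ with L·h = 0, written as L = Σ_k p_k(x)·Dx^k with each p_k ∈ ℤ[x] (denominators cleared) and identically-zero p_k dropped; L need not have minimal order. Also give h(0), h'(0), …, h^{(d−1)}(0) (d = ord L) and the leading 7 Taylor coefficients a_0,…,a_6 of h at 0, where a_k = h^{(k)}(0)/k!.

f: a_k = 4, 12, 36, 108, 324, 972, 2916, …
f∘r: x↦r, Dx↦Dx/r' in L_f ⇒ L₀.
L = (6 + 12·x) + (-1 + 6·x + 6·x^2)·Dx  (order 1).
h: a_k = 4, 24, 168, 1152, 7920, 54432, 374112, …
ICs: h(0) = 4.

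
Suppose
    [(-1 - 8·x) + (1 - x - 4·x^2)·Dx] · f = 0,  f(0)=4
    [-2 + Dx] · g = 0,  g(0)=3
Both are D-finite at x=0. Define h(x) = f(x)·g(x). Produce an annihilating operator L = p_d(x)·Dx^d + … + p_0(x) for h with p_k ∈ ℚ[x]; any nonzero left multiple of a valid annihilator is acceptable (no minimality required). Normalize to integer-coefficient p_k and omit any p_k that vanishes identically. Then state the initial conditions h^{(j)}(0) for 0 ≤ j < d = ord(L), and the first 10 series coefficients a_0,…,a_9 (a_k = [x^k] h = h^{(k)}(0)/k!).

f: a_k = 4, 4, 20, 36, 116, 260, 724, 1764, 4660, 11716, …
g: a_k = 3, 6, 6, 4, 2, 4/5, 4/15, 8/105, 2/105, 4/945, …
L₀ := L_f ⊗_s L_g (sym. prod.), ord ≤ 1.
L = (3 + 6·x - 8·x^2) + (-1 + x + 4·x^2)·Dx  (order 1).
h: a_k = 12, 36, 108, 268, 708, 8916/5, 69244/15, 411228/35, 1057508/35, 72965356/945, …
ICs: h(0) = 12.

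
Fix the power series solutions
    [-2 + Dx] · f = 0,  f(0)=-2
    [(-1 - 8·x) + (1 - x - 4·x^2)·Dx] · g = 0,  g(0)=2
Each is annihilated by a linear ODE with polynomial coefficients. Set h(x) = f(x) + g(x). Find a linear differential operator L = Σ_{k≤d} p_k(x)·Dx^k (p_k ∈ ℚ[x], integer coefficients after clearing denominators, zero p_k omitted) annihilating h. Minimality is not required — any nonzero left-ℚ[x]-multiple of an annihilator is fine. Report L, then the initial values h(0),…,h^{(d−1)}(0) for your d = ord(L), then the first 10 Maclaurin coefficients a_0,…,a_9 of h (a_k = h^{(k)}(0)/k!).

L = (16 + 20·x + 240·x^2 + 128·x^3) + (-6 - 32·x - 124·x^2 + 32·x^3 + 64·x^4)·Dx + (-1 + 11·x + 2·x^2 - 48·x^3 - 32·x^4)·Dx^2  (order 2).
h: a_k = 0, -2, 6, 46/3, 170/3, 1942/15, 16282/45, 277814/315, 733946/315, 16607422/2835, …
ICs: h(0) = 0, h′(0) = -2.

f: a_k = -2, -4, -4, -8/3, -4/3, -8/15, -8/45, -16/315, -4/315, -8/2835, …
g: a_k = 2, 2, 10, 18, 58, 130, 362, 882, 2330, 5858, …
h₀=f+g: left-lcm gives L₀, ord ≤ 2.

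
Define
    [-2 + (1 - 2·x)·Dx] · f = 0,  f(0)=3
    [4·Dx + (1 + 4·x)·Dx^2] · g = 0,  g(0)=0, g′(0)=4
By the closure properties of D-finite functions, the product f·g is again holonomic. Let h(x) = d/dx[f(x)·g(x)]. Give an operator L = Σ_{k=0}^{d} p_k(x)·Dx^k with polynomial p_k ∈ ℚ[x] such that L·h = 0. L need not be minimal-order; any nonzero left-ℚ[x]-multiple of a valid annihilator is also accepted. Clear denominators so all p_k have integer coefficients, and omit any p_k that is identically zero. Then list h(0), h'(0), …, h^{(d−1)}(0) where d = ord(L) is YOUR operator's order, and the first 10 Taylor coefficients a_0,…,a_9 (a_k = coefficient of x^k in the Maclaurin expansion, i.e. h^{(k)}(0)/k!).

f: a_k = 3, 6, 12, 24, 48, 96, 192, 384, 768, 1536, …
g: a_k = 0, 4, -8, 64/3, -64, 1024/5, -2048/3, 16384/7, -8192, 262144/9, …
h₀=f·g: eliminate ⇒ L₀, order ≤ 1·2.
h₀' ⇒ L via d/dx closure of L₀.
L = 32 + (-2 + 40·x)·Dx + (-1 - 2·x + 8·x^2)·Dx^2  (order 2).
h: a_k = 12, 0, 192, -256, 2432, -32256/5, 170496/5, -4153344/35, 18180096/35, -41820160/21, …
ICs: h(0) = 12, h′(0) = 0.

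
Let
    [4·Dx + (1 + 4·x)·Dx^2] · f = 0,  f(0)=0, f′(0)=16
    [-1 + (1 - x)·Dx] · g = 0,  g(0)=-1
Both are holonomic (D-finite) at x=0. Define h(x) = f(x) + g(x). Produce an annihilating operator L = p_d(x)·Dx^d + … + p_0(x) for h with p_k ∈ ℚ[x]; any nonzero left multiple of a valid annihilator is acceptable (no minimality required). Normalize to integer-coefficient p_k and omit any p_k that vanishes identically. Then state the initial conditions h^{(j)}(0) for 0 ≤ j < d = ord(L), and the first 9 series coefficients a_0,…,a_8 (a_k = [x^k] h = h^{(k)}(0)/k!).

L = (-44 - 16·x)·Dx + (13 - 56·x - 32·x^2)·Dx^2 + (3 + 11·x - 6·x^2 - 8·x^3)·Dx^3  (order 3).
h: a_k = -1, 15, -33, 253/3, -257, 4091/5, -8195/3, 65529/7, -32769, …
ICs: h(0) = -1, h′(0) = 15, h′′(0) = -66.

f: a_k = 0, 16, -32, 256/3, -256, 4096/5, -8192/3, 65536/7, -32768, …
g: a_k = -1, -1, -1, -1, -1, -1, -1, -1, -1, …
h₀=f+g: left-lcm gives L₀, ord ≤ 3.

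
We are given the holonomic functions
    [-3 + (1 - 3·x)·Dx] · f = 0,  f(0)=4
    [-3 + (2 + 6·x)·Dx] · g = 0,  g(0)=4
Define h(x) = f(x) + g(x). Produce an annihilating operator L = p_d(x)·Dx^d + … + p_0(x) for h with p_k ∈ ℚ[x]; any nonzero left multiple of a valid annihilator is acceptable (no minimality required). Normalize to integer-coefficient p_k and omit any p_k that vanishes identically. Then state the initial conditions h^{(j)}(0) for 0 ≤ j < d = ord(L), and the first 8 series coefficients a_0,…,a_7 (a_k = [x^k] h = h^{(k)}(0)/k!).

L = (-45 - 81·x) + (27 + 126·x + 243·x^2)·Dx + (-2 - 18·x + 18·x^2 + 162·x^3)·Dx^2  (order 2).
h: a_k = 8, 18, 63/2, 459/4, 9963/32, 63909/64, 731187/256, 4551147/512, …
ICs: h(0) = 8, h′(0) = 18.

f: a_k = 4, 12, 36, 108, 324, 972, 2916, 8748, …
g: a_k = 4, 6, -9/2, 27/4, -405/32, 1701/64, -15309/256, 72171/512, …
h₀=f+g: left-lcm gives L₀, ord ≤ 2.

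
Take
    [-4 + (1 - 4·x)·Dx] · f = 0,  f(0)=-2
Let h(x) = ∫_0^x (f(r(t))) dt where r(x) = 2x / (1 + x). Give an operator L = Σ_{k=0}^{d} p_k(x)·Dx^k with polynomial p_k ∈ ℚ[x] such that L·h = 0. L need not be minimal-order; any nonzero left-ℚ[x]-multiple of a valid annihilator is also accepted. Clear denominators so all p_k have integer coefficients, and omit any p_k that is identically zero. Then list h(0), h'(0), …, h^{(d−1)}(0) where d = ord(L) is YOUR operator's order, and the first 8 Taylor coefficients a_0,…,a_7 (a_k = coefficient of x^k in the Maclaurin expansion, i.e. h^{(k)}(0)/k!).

L = 8·Dx + (-1 + 6·x + 7·x^2)·Dx^2  (order 2).
h: a_k = 0, -2, -8, -112/3, -196, -5488/5, -19208/3, -38416, …
ICs: h(0) = 0, h′(0) = -2.

f: a_k = -2, -8, -32, -128, -512, -2048, -8192, -32768, …
f∘r: x↦r, Dx↦Dx/r' in L_f ⇒ L₀.
h=∫₀ˣh₀: take L = L₀·Dx.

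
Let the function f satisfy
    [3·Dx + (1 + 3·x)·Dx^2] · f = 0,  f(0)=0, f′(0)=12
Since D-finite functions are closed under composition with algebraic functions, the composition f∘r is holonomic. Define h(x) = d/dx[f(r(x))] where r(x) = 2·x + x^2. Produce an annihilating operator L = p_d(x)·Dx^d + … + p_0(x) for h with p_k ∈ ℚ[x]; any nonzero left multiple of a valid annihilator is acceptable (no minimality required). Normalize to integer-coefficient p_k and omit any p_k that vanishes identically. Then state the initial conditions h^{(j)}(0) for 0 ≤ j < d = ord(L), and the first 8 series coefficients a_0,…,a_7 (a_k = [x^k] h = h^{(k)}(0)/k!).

L = (5 + 6·x + 3·x^2) + (1 + 7·x + 9·x^2 + 3·x^3)·Dx  (order 1).
h: a_k = 24, -120, 648, -3528, 19224, -104760, 570888, -3111048, …
ICs: h(0) = 24.

f: a_k = 0, 12, -18, 36, -81, 972/5, -486, 8748/7, …
Substitute x→r, Dx→(1/r')Dx; clear ⇒ L₀.
Derive L from L₀ (diff closure).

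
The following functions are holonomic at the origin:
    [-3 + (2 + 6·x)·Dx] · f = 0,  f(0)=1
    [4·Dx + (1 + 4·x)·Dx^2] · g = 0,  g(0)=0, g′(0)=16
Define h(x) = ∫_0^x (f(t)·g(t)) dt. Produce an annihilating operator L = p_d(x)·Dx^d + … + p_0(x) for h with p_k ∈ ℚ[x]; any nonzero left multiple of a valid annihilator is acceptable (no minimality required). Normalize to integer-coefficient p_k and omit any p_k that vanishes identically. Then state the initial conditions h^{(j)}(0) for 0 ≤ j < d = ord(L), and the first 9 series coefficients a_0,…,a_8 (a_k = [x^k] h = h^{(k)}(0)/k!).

f: a_k = 1, 3/2, -9/8, 27/16, -405/128, 1701/256, -15309/1024, 72171/2048, -2814669/32768, …
g: a_k = 0, 16, -32, 256/3, -256, 4096/5, -8192/3, 65536/7, -32768, …
L₀ := L_f ⊗_s L_g (sym. prod.), ord ≤ 2.
∫: right-multiply L₀ by Dx.
L = (3 + 36·x)·Dx + (4 + 12·x)·Dx^2 + (4 + 40·x + 132·x^2 + 144·x^3)·Dx^3  (order 3).
h: a_k = 0, 0, 8, -8/3, 29/6, -13, 9383/240, -206953/1680, 7147521/17920, …
ICs: h(0) = 0, h′(0) = 0, h′′(0) = 16.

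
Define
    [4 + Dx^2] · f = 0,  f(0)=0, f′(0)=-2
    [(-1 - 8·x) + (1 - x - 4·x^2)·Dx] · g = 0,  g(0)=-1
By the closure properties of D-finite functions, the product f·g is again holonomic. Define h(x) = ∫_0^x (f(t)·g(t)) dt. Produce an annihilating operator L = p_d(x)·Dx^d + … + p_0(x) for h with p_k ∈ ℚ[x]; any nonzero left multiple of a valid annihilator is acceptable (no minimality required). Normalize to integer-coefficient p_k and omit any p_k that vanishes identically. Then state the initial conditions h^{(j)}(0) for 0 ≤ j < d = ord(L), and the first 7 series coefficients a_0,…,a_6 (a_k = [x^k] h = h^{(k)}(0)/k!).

f: a_k = 0, -2, 0, 4/3, 0, -4/15, 0, …
g: a_k = -1, -1, -5, -9, -29, -65, -181, …
L₀ := L_f ⊗_s L_g (sym. prod.), ord ≤ 2.
h=∫h₀ ⇒ L = L₀·Dx.
L = (4 + 4·x + 16·x^2)·Dx + (2 + 16·x)·Dx^2 + (-1 + x + 4·x^2)·Dx^3  (order 3).
h: a_k = 0, 0, 1, 2/3, 13/6, 10/3, 43/5, …
ICs: h(0) = 0, h′(0) = 0, h′′(0) = 2.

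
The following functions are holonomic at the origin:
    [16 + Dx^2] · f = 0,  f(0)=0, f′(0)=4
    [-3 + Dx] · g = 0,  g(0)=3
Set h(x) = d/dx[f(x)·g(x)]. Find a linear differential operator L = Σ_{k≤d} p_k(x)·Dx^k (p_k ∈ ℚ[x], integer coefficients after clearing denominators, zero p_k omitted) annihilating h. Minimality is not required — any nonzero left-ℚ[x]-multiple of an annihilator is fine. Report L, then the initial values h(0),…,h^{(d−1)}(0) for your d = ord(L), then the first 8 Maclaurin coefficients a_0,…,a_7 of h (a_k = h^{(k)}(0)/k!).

L = 25 - 6·Dx + Dx^2  (order 2).
h: a_k = 12, 72, 66, -168, -779/2, -1287/5, 4031/60, 1054/5, …
ICs: h(0) = 12, h′(0) = 72.

f: a_k = 0, 4, 0, -32/3, 0, 128/15, 0, -1024/315, …
g: a_k = 3, 9, 27/2, 27/2, 81/8, 243/40, 243/80, 729/560, …
h₀=f·g: eliminate ⇒ L₀, order ≤ 2·1.
Derive L from L₀ (diff closure).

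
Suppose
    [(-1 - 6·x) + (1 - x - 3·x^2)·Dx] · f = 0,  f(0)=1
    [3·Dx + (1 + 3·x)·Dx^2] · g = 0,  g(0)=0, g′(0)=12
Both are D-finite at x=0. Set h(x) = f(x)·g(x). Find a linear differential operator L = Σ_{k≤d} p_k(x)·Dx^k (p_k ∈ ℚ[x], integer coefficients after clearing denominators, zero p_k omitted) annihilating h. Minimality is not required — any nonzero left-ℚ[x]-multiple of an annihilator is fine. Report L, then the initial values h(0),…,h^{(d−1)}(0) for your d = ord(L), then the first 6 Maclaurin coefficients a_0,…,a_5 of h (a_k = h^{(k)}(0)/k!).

f: a_k = 1, 1, 4, 7, 19, 40, …
g: a_k = 0, 12, -18, 36, -81, 972/5, …
L₀ := L_f ⊗_s L_g (sym. prod.), ord ≤ 2.
L = (9 + 36·x) + (-1 + 21·x + 45·x^2)·Dx + (-1 - 2·x + 6·x^2 + 9·x^3)·Dx^2  (order 2).
h: a_k = 0, 12, -6, 66, -33, 1797/5, …
ICs: h(0) = 0, h′(0) = 12.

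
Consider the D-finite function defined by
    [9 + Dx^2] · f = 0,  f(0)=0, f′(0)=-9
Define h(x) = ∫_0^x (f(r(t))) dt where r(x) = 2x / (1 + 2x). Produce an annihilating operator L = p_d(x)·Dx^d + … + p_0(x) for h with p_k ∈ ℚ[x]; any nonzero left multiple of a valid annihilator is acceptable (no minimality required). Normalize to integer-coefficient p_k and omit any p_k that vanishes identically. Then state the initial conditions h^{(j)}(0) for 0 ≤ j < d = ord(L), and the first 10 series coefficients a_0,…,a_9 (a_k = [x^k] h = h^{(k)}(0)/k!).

f: a_k = 0, -9, 0, 27/2, 0, -243/40, 0, 729/560, 0, -729/4480, …
Substitute x→r, Dx→(1/r')Dx; clear ⇒ L₀.
∫: right-multiply L₀ by Dx.
L = 36·Dx + (4 + 24·x + 48·x^2 + 32·x^3)·Dx^2 + (1 + 8·x + 24·x^2 + 32·x^3 + 16·x^4)·Dx^3  (order 3).
h: a_k = 0, 0, -9, 12, 9, -504/5, 1758/5, -6120/7, 58059/35, -10096/5, …
ICs: h(0) = 0, h′(0) = 0, h′′(0) = -18.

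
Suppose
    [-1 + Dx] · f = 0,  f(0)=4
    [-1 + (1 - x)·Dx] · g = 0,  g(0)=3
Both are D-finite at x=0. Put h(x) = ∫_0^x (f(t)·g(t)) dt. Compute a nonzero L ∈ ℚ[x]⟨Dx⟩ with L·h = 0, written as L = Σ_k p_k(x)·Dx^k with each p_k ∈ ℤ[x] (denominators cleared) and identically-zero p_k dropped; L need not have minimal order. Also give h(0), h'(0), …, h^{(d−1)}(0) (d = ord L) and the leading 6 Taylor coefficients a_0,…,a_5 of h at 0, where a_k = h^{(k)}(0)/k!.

L = (2 - x)·Dx + (-1 + x)·Dx^2  (order 2).
h: a_k = 0, 12, 12, 10, 8, 13/2, …
ICs: h(0) = 0, h′(0) = 12.

f: a_k = 4, 4, 2, 2/3, 1/6, 1/30, …
g: a_k = 3, 3, 3, 3, 3, 3, …
f·g: L₀ = L_f ⊗_s L_g, ord ≤ 1·1.
h=∫₀ˣh₀: take L = L₀·Dx.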